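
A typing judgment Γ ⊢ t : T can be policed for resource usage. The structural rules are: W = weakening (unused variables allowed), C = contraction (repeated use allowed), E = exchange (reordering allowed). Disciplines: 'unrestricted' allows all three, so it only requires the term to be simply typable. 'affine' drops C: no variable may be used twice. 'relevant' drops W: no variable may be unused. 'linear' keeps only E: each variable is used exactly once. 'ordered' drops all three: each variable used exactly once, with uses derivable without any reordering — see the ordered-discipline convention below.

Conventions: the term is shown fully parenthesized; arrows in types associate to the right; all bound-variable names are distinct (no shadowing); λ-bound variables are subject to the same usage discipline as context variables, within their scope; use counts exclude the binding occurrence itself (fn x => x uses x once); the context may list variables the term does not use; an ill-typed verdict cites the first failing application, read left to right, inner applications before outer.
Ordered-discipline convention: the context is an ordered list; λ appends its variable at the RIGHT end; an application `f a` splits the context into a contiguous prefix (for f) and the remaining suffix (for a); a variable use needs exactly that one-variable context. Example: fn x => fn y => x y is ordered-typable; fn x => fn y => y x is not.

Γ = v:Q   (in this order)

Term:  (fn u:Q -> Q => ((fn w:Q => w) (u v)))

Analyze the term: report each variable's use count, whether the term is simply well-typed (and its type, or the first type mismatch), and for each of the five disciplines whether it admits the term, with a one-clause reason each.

use counts: v ×1, u (bound) ×1, w (bound) ×1
order of uses: w, u, v
typing: ✓ — (Q -> Q) -> Q
ordered: ✗ — no contiguous prefix/suffix split fits w, u, v
linear: ✓ — single use per variable (v, u, w)
affine: ✓ — none of v, u, w used more than once
relevant: ✓ — at least one use each (v, u, w)
unrestricted: ✓ — simply typable at (Q -> Q) -> Q; W, C, E all held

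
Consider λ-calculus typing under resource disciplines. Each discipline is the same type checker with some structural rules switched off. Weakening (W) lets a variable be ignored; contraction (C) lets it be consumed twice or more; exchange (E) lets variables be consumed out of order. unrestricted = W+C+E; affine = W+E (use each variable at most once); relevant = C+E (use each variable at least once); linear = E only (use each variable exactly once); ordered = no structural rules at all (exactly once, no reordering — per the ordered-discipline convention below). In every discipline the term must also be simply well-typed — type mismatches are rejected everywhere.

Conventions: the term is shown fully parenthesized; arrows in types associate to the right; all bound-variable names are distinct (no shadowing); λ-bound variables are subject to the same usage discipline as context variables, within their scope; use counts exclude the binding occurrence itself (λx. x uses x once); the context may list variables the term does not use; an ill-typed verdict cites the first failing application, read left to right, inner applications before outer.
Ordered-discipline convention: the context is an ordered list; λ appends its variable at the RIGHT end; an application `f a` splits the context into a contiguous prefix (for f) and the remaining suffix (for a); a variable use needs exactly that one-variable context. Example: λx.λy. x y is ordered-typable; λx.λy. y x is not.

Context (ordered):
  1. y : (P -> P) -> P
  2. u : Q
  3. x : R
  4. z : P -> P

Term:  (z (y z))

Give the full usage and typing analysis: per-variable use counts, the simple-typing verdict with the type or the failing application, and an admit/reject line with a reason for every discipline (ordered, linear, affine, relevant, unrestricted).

counts: y: 1×; u: 0×; x: 0×; z: 2×
left-to-right use order: z, y, z
typing: well-typed — term : P
ordered ✗ (needs contraction — z ×2; u, x left unused)
linear ✗ (needs contraction — z ×2; u, x left unused)
affine ✗ (needs contraction — z ×2)
relevant ✗ (u, x left unused)
unrestricted ✓ (typability at P is all that's needed)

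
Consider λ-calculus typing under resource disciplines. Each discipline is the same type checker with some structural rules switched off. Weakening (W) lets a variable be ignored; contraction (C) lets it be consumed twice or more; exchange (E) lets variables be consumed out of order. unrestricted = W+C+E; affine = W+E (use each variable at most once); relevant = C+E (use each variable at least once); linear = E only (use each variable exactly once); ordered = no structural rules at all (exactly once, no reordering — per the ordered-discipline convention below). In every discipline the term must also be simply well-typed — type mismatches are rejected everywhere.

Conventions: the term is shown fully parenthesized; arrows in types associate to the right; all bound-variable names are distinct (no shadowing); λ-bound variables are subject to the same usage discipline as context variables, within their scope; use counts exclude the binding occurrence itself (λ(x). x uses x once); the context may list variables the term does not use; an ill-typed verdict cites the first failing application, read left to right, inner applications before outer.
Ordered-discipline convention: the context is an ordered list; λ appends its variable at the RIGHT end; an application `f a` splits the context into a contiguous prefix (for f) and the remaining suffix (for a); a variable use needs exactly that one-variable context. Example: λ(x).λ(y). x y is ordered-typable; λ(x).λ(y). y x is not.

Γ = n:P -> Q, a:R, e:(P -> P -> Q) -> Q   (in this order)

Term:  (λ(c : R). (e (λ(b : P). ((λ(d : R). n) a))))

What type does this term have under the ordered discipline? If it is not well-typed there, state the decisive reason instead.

not well-typed under ordered — c, b, d never used (weakening)
counts: n: 1, a: 1, e: 1, c (λ-bound): 0, b (λ-bound): 0, d (λ-bound): 0
left-to-right use order: e, n, a
typing: well-typed — term : R -> Q
all disciplines: ordered ✗ | linear ✗ | affine ✓ | relevant ✗ | unrestricted ✓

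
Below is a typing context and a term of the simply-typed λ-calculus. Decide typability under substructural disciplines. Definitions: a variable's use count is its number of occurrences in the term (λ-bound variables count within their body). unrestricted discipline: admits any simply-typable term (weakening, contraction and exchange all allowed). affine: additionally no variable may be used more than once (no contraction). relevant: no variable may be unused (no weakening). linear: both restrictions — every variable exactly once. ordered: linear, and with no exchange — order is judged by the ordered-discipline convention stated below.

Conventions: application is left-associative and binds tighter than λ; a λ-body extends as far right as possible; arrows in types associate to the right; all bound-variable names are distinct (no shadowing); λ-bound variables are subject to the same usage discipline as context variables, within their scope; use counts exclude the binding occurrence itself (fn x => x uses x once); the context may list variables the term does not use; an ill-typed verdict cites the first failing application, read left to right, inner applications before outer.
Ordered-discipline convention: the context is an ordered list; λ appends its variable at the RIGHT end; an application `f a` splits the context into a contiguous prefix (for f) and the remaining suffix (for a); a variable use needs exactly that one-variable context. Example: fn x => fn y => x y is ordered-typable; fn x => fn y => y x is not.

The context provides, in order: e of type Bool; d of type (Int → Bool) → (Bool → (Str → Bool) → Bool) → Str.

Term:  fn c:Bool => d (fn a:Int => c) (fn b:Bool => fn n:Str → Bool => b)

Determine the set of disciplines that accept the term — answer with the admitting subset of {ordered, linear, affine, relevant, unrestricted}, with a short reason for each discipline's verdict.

accepted by: affine, unrestricted
use counts: e ×0, d ×1, c [bound] ×1, a [bound] ×0, b [bound] ×1, n [bound] ×0
uses in reading order: d, c, b
typing: the term checks, with type Bool → Str
ordered ✗ (unused: e, a, n — weakening required)
linear ✗ (unused: e, a, n — weakening required)
affine ✓ (e, d, c, a, b, n: no repeats, contraction unneeded)
relevant ✗ (unused: e, a, n — weakening required)
unrestricted ✓ (well-typed at Bool → Str; no restrictions here)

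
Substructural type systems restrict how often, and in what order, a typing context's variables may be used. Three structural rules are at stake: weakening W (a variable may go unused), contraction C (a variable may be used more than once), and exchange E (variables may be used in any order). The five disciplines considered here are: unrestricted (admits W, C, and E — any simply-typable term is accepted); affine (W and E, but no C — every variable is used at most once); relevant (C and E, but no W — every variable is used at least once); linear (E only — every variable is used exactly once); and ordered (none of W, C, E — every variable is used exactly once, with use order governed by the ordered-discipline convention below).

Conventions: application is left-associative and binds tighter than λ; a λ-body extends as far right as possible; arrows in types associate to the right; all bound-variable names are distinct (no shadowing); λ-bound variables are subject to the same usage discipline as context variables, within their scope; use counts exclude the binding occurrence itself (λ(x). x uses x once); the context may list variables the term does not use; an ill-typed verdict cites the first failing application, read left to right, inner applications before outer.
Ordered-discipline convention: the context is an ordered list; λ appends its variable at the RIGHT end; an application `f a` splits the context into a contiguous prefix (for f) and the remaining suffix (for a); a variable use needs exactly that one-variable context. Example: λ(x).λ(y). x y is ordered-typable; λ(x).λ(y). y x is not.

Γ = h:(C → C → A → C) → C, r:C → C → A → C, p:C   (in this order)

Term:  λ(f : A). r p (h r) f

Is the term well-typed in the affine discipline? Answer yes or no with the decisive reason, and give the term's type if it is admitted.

no — uses contraction: r ×2
variable uses: h: 1, r: 2, p: 1, f (bound): 1
uses in reading order: r, p, h, r, f
typing: the term checks, with type A → C
per-discipline verdicts: ordered ✗ · linear ✗ · affine ✗ · relevant ✓ · unrestricted ✓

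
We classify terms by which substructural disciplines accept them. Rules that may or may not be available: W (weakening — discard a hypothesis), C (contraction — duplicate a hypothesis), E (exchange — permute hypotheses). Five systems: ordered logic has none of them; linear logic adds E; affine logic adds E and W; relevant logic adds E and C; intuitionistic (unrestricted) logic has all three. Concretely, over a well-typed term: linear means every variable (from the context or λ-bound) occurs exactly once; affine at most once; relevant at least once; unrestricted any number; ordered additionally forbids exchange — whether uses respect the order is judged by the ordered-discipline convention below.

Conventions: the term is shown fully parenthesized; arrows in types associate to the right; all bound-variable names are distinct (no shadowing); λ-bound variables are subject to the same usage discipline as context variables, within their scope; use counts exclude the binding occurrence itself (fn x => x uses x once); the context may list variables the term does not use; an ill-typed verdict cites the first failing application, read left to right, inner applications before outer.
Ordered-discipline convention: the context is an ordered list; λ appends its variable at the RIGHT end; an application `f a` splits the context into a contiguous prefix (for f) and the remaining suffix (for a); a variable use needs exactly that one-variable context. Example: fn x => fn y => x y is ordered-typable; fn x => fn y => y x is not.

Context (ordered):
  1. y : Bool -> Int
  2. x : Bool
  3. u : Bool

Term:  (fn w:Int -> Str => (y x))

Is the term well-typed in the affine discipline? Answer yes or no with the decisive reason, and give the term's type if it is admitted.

yes — y, x, u, w: no repeats, contraction unneeded; term : (Int -> Str) -> Int
use counts: y ×1, x ×1, u ×0, w [bound] ×0
use order (left to right): y, x
typing: ✓ — (Int -> Str) -> Int
all disciplines: ordered ✗ | linear ✗ | affine ✓ | relevant ✗ | unrestricted ✓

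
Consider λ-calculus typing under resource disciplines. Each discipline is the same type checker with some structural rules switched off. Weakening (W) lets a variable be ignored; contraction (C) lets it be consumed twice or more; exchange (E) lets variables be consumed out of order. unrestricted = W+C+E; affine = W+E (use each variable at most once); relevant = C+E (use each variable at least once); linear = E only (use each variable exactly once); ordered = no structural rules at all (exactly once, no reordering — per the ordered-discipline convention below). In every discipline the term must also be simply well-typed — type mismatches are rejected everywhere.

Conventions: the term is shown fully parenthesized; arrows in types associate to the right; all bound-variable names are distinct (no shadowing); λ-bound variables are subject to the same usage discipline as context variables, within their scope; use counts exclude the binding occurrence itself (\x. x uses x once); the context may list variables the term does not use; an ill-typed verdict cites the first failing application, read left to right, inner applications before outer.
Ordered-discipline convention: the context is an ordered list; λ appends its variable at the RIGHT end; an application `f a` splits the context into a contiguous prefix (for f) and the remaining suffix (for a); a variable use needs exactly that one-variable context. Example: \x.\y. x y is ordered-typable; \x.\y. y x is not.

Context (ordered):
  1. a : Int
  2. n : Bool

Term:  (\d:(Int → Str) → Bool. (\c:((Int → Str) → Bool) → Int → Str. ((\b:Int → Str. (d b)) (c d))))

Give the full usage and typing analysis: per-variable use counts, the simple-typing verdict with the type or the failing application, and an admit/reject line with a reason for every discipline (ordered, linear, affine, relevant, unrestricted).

use counts: a ×0, n ×0, d [bound] ×2, c [bound] ×1, b [bound] ×1
uses in reading order: d, b, c, d
typing: the term checks, with type ((Int → Str) → Bool) → (((Int → Str) → Bool) → Int → Str) → Bool
ordered: ✗, needs contraction — d ×2; unused: a, n — weakening required
linear: ✗, needs contraction — d ×2; unused: a, n — weakening required
affine: ✗, needs contraction — d ×2
relevant: ✗, unused: a, n — weakening required
unrestricted: ✓, typability at ((Int → Str) → Bool) → (((Int → Str) → Bool) → Int → Str) → Bool is all that's needed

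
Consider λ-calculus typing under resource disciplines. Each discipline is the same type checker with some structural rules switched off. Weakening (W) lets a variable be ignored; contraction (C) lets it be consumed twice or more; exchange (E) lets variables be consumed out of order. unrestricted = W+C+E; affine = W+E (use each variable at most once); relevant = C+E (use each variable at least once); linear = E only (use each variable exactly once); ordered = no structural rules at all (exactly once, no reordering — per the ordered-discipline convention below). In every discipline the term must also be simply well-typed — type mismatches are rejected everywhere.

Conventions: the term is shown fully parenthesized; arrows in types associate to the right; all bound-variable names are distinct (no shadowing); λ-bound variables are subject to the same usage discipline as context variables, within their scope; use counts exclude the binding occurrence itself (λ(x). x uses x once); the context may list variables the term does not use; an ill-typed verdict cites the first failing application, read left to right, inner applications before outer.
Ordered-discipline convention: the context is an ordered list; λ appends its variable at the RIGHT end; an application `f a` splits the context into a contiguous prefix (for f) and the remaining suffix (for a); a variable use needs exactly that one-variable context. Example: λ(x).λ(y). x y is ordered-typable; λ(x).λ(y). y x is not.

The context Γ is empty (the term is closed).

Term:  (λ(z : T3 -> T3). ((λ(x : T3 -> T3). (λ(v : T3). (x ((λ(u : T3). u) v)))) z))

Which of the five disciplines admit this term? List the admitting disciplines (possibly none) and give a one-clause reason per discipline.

admitted in: ordered, linear, affine, relevant, unrestricted
counts: z (bound) ×1, x (bound) ×1, v (bound) ×1, u (bound) ×1
use order (left to right): x, u, v, z
typing: well-typed — term : (T3 -> T3) -> T3 -> T3
ordered ✓ (z, x, v, u once each; derivable with no W/C/E)
linear ✓ (each of z, x, v, u used exactly once)
affine ✓ (none of z, x, v, u used more than once)
relevant ✓ (at least one use each (z, x, v, u))
unrestricted ✓ (typability at (T3 -> T3) -> T3 -> T3 is all that's needed)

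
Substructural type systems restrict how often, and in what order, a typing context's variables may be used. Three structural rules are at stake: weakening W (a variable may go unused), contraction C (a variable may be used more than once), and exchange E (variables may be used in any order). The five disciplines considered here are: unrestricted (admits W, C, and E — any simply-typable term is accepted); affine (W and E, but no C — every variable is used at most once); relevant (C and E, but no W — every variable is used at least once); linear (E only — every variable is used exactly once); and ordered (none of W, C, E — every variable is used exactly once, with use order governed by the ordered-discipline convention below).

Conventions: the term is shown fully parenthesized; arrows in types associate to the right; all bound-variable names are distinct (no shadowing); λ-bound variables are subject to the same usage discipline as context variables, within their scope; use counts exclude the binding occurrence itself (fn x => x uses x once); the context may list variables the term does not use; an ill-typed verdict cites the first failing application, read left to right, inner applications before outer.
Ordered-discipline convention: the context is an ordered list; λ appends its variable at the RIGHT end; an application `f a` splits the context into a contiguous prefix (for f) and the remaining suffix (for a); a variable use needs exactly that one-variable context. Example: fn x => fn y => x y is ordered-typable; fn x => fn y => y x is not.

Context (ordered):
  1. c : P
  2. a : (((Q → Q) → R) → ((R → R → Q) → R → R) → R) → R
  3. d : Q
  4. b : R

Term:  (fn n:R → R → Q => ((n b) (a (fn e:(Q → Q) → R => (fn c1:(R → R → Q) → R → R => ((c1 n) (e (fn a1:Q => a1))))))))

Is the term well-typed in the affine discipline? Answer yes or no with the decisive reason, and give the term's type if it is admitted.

no — uses contraction: n ×2
usage: c: 0, a: 1, d: 0, b: 1, n (λ-bound): 2, e (λ-bound): 1, c1 (λ-bound): 1, a1 (λ-bound): 1
order of uses: n, b, a, c1, n, e, a1
typing: ✓ — (R → R → Q) → Q
per-discipline verdicts: ordered ✗, linear ✗, affine ✗, relevant ✗, unrestricted ✓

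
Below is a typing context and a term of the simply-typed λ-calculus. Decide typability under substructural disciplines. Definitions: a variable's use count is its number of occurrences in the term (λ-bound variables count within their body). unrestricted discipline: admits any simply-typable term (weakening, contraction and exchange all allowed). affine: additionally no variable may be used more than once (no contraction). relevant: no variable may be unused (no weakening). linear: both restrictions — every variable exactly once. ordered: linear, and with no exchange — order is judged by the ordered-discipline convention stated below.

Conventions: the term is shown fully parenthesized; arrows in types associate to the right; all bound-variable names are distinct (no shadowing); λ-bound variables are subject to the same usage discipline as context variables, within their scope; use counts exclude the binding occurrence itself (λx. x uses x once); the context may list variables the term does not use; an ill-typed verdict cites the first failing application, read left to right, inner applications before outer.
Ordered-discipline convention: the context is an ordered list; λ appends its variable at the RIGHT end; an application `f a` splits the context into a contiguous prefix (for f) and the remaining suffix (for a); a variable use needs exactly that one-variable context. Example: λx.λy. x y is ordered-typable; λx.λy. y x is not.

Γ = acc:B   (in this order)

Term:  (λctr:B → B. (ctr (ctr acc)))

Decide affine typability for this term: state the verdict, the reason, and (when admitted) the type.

no — uses contraction: ctr ×2
use counts: acc: 1; ctr [bound]: 2
left-to-right use order: ctr, ctr, acc
typing: ✓ — (B → B) → B
across the five disciplines: ordered ✗; linear ✗; affine ✗; relevant ✓; unrestricted ✓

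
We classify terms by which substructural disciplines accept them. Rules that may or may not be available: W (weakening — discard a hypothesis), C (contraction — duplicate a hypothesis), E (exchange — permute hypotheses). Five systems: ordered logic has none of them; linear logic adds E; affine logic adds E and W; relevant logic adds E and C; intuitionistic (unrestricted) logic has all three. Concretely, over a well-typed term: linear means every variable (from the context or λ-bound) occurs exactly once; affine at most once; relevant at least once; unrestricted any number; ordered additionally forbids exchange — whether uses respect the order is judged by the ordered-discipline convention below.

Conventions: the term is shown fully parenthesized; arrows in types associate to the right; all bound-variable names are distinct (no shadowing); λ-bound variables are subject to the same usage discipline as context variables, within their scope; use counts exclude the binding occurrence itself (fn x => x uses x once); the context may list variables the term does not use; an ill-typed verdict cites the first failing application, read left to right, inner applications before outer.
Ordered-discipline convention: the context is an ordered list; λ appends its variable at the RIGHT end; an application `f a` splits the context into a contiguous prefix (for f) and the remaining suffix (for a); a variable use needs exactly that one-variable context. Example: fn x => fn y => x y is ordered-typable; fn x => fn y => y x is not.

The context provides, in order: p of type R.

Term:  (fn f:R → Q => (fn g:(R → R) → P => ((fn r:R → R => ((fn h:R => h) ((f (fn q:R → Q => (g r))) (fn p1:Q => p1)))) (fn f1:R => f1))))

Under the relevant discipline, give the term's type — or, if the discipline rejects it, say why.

not well-typed under relevant — fails simple typing
counts: p=0; f (λ-bound)=1; g (λ-bound)=1; r (λ-bound)=1; h (λ-bound)=1; q (λ-bound)=0; p1 (λ-bound)=1; f1 (λ-bound)=1
left-to-right use order: h, f, g, r, p1, f1
typing: ill-typed: a function awaiting R gets (R → Q) → P
all disciplines: ordered ✗, linear ✗, affine ✗, relevant ✗, unrestricted ✗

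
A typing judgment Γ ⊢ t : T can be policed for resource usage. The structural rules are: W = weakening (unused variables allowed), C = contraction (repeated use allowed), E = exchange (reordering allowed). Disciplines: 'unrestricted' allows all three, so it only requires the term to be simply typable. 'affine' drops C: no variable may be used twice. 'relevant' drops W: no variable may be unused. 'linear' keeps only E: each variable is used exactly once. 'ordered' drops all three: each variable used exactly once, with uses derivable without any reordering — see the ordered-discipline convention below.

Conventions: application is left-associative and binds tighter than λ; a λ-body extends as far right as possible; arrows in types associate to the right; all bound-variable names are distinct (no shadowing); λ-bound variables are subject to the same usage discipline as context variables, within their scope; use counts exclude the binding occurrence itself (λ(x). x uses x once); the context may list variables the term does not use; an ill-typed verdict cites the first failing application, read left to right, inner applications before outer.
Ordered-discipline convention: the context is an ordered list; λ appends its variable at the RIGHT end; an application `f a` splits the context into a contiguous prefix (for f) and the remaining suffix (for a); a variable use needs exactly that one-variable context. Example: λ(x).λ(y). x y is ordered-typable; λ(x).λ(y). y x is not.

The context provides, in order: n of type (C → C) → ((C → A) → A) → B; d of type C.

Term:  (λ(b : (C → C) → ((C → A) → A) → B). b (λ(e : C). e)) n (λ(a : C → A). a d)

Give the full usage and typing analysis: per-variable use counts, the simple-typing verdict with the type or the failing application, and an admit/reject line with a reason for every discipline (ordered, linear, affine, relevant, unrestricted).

usage: n: 1×, d: 1×, b (bound): 1×, e (bound): 1×, a (bound): 1×
left-to-right use order: b, e, n, a, d
typing: the term checks, with type B
ordered: ✗ — needs exchange: uses follow b, e, n, a, d
linear: ✓ — exactly-once usage across n, d, b, e, a
affine: ✓ — at most one use each (n, d, b, e, a)
relevant: ✓ — at least one use each (n, d, b, e, a)
unrestricted: ✓ — well-typed at B; no restrictions here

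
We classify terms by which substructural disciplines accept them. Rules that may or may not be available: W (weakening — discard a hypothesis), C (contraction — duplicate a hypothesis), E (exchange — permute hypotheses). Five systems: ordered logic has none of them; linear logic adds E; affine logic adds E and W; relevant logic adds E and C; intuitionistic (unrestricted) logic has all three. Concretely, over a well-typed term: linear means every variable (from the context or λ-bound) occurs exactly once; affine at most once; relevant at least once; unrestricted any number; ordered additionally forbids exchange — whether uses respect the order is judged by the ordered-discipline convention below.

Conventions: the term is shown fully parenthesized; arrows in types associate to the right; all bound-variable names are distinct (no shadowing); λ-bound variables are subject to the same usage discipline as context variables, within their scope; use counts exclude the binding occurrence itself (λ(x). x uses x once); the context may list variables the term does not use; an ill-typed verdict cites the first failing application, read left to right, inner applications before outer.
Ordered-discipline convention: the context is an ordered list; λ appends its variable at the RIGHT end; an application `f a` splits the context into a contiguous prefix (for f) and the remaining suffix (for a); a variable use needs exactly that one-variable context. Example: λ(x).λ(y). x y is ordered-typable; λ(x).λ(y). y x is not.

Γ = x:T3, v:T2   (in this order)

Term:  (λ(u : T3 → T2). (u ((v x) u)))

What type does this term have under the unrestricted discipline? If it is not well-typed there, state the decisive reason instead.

not well-typed under unrestricted — a type mismatch blocks all five
counts: x ×1; v ×1; u (bound) ×2
order of uses: u, v, x, u
typing: ill-typed: non-arrow in function slot: T2
all disciplines: ordered ✗ · linear ✗ · affine ✗ · relevant ✗ · unrestricted ✗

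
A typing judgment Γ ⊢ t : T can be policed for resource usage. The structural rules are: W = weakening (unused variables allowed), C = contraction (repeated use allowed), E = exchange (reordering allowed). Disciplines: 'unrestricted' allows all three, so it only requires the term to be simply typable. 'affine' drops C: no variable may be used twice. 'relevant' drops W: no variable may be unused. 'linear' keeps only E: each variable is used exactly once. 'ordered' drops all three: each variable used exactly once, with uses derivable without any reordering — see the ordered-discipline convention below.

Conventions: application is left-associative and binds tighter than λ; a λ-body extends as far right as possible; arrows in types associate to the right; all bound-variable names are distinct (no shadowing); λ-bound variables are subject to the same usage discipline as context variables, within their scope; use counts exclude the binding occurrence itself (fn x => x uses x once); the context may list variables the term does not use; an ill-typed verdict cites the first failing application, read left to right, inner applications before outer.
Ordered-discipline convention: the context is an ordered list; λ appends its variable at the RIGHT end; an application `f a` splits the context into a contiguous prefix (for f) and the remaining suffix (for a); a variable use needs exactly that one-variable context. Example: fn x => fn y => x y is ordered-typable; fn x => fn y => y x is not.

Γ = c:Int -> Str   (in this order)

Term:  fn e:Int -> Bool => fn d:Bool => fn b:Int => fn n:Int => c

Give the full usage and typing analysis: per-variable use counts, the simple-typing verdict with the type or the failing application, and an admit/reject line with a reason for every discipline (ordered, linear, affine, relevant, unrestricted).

use counts: c ×1, e [bound] ×0, d [bound] ×0, b [bound] ×0, n [bound] ×0
use order (left to right): c
typing: ✓ — (Int -> Bool) -> Bool -> Int -> Int -> Int -> Str
ordered ✗ (unused: e, d, b, n — weakening required)
linear ✗ (unused: e, d, b, n — weakening required)
affine ✓ (c, e, d, b, n: no repeats, contraction unneeded)
relevant ✗ (unused: e, d, b, n — weakening required)
unrestricted ✓ (simply typable at (Int -> Bool) -> Bool -> Int -> Int -> Int -> Str; W, C, E all held)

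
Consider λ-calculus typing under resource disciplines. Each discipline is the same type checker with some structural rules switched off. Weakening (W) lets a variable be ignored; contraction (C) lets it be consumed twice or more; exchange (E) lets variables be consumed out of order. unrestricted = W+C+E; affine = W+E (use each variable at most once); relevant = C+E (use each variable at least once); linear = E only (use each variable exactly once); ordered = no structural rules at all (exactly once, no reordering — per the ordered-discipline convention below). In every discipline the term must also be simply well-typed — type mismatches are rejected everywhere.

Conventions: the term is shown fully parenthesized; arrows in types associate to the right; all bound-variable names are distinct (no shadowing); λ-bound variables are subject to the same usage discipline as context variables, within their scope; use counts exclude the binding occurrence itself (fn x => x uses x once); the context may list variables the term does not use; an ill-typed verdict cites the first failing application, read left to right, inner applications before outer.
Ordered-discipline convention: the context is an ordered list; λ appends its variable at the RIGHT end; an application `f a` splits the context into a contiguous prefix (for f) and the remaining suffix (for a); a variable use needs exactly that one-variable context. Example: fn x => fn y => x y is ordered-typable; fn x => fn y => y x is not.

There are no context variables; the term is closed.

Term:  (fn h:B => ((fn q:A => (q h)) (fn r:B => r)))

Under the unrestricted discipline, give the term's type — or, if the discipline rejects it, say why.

not well-typed under unrestricted — fails simple typing
use counts: h (bound)=1; q (bound)=1; r (bound)=1
use order (left to right): q, h, r
typing: ill-typed: applying a non-function (A)
across the five disciplines: ordered ✗ | linear ✗ | affine ✗ | relevant ✗ | unrestricted ✗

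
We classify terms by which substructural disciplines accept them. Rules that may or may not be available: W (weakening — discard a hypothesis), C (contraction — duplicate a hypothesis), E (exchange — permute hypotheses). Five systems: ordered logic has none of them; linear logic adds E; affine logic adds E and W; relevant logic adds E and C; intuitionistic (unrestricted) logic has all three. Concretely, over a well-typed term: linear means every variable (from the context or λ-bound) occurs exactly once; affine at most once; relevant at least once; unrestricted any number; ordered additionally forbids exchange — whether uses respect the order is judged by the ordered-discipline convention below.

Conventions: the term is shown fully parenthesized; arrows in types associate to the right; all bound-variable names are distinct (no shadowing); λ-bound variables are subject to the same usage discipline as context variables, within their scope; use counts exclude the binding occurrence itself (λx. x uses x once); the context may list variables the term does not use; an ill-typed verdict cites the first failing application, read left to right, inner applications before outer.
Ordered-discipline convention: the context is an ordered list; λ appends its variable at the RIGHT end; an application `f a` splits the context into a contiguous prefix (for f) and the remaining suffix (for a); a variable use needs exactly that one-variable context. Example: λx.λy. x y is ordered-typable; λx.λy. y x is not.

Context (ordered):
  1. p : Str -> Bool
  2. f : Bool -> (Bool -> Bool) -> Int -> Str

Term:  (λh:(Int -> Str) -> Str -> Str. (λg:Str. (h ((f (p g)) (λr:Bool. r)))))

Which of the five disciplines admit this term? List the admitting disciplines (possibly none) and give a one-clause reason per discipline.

admitted by: linear, affine, relevant, unrestricted
use counts: p=1; f=1; h (λ-bound)=1; g (λ-bound)=1; r (λ-bound)=1
use order (left to right): h, f, p, g, r
typing: well-typed at ((Int -> Str) -> Str -> Str) -> Str -> Str -> Str
ordered ✗ (use order h, f, p, g, r needs exchange)
linear ✓ (single use per variable (p, f, h, g, r))
affine ✓ (p, f, h, g, r: no repeats, contraction unneeded)
relevant ✓ (p, f, h, g, r: all used, weakening unneeded)
unrestricted ✓ (typability at ((Int -> Str) -> Str -> Str) -> Str -> Str -> Str is all that's needed)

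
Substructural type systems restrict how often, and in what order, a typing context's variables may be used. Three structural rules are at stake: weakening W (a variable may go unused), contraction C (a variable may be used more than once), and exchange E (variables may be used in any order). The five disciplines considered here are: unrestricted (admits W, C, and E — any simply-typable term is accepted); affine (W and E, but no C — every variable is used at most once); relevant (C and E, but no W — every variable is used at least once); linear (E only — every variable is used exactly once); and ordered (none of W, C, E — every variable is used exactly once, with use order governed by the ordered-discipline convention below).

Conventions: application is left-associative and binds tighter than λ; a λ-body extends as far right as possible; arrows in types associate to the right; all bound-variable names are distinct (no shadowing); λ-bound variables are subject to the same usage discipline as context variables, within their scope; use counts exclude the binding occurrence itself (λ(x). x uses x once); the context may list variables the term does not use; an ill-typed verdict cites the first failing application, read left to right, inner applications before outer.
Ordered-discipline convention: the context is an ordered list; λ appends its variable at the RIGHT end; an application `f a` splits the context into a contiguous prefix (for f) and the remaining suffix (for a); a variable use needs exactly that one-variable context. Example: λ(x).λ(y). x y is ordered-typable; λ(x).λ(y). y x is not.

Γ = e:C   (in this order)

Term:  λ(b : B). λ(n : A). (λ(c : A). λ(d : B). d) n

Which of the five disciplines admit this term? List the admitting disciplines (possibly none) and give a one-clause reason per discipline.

admitted by: affine, unrestricted
use counts: e: 0; b (bound): 0; n (bound): 1; c (bound): 0; d (bound): 1
uses in reading order: d, n
typing: the term checks, with type B → A → B → B
ordered: ✗, e, b, c never used (weakening)
linear: ✗, e, b, c never used (weakening)
affine: ✓, at most one use each (e, b, n, c, d)
relevant: ✗, e, b, c never used (weakening)
unrestricted: ✓, type-checks (B → A → B → B) and nothing is barred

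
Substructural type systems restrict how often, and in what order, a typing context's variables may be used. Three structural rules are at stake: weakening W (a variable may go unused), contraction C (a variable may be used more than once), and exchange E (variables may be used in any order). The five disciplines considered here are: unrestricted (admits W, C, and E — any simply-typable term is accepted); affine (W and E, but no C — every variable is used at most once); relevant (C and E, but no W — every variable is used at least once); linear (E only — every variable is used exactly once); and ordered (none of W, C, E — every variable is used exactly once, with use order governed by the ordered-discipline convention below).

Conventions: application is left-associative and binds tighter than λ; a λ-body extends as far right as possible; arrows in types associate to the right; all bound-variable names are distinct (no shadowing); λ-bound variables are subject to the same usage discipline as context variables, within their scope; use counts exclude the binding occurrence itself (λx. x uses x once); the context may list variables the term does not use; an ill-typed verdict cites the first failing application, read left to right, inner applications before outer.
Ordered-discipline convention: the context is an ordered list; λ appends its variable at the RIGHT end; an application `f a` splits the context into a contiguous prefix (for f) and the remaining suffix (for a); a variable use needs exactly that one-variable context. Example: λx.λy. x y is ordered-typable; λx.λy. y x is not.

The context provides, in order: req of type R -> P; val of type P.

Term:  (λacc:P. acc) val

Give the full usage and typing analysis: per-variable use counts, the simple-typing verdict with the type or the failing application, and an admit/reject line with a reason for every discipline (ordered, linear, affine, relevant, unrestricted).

variable uses: req: 0, val: 1, acc (bound): 1
uses in reading order: acc, val
typing: well-typed at P
ordered: ✗ — needs weakening: req unused
linear: ✗ — needs weakening: req unused
affine: ✓ — no duplicate uses among req, val, acc
relevant: ✗ — needs weakening: req unused
unrestricted: ✓ — type-checks (P) and nothing is barred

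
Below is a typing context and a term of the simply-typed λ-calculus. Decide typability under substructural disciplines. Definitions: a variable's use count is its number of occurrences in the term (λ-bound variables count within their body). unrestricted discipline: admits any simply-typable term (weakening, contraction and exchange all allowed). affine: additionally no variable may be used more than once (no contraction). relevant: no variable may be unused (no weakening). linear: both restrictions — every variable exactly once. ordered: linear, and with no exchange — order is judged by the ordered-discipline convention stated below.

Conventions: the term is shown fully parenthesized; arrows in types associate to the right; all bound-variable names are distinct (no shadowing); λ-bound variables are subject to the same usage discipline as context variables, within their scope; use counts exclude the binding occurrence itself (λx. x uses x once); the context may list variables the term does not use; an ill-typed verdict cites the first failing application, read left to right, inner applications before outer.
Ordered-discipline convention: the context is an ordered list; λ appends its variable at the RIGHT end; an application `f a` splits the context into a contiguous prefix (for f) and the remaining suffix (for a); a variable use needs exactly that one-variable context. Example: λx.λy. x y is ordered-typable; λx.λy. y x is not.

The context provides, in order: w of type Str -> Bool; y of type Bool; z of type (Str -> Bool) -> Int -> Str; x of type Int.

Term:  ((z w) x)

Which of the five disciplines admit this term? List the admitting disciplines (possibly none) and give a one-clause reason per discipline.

admitting disciplines: affine, unrestricted
counts: w ×1, y ×0, z ×1, x ×1
use order (left to right): z, w, x
typing: well-typed — term : Str
ordered: ✗, y never used (weakening)
linear: ✗, y never used (weakening)
affine: ✓, at most one use each (w, y, z, x)
relevant: ✗, y never used (weakening)
unrestricted: ✓, well-typed at Str; no restrictions here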